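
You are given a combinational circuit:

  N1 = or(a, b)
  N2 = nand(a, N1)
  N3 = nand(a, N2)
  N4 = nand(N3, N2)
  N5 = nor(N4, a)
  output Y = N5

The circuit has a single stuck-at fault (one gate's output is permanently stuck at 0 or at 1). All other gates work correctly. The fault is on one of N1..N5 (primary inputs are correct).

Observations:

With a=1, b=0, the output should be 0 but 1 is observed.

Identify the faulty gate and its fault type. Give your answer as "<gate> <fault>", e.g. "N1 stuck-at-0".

Fault-free values for test 1 (a=1, b=0): N1=1, N2=0, N3=1, N4=1, N5=0, giving Y=0. Observed 1.
Test 1: faults giving observed 1 are {N5 stuck-at-1}.
Only N5 stuck-at-1 is consistent with every test.

N5 stuck-at-1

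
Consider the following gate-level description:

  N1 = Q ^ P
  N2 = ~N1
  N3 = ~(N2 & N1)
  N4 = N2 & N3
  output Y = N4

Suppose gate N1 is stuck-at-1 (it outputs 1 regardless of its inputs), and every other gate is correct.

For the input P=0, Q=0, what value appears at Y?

Propagate with N1 forced: N1=1 [stuck-at-1], N2=0, N3=1, N4=0.
So Y = 0. (Without the fault it would be 1.)

0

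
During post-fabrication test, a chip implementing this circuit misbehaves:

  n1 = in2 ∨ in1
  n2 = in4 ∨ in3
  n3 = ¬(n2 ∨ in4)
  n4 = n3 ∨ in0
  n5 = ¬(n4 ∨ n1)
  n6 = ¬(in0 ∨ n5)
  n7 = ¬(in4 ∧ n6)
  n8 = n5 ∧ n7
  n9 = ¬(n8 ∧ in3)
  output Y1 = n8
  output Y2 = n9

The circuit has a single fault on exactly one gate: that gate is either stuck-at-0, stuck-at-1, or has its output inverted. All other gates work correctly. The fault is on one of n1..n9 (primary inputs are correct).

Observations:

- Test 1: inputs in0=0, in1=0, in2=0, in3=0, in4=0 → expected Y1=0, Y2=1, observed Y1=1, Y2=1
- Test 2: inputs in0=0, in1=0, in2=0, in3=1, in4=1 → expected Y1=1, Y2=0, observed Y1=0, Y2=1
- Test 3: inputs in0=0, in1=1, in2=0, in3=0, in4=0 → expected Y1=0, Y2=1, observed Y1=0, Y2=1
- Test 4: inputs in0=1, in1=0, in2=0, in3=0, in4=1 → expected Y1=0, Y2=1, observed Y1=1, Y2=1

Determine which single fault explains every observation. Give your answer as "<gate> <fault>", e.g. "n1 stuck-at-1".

Fault-free values for test 1 (in0=0, in1=0, in2=0, in3=0, in4=0): n1=0, n2=0, n3=1, n4=1, n5=0, n6=1, n7=1, n8=0, n9=1, giving Y1=0, Y2=1. Observed Y1=1, Y2=1.
Test 1: faults giving observed Y1=1, Y2=1 are {n2 stuck-at-1, n2 inverted output, n3 stuck-at-0, n3 inverted output, n4 stuck-at-0, n4 inverted output, n5 stuck-at-1, n5 inverted output, n8 stuck-at-1, n8 inverted output}.
Test 2 (in0=0, in1=0, in2=0, in3=1, in4=1): fault-free n1=0, n2=1, n3=0, n4=0, n5=1, n6=0, n7=1, n8=1, n9=0 → Y1=1, Y2=0; observed Y1=0, Y2=1. Eliminates n2 stuck-at-1, n2 inverted output, n3 stuck-at-0, n4 stuck-at-0, n5 stuck-at-1, n8 stuck-at-1.
Test 3 (in0=0, in1=1, in2=0, in3=0, in4=0): fault-free n1=1, n2=0, n3=1, n4=1, n5=0, n6=1, n7=1, n8=0, n9=1 → Y1=0, Y2=1; observed Y1=0, Y2=1. Eliminates n5 inverted output, n8 inverted output.
Test 4 (in0=1, in1=0, in2=0, in3=0, in4=1): fault-free n1=0, n2=1, n3=0, n4=1, n5=0, n6=0, n7=1, n8=0, n9=1 → Y1=0, Y2=1; observed Y1=1, Y2=1. Eliminates n3 inverted output.
Only n4 inverted output is consistent with every test.

n4 inverted output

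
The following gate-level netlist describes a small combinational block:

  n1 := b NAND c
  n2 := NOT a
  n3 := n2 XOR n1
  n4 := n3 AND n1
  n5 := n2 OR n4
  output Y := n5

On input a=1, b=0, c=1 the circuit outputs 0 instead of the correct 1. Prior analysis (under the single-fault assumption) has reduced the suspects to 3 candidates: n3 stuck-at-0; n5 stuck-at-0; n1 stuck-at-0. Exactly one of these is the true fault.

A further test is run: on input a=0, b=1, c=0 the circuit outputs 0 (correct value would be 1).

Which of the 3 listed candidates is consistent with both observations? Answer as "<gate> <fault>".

n5 stuck-at-0

Evaluate each candidate on input a=0, b=1, c=0:
  n3 stuck-at-0: n1=1, n2=1, n3=0 [stuck-at-0], n4=0, n5=1 → 1 — eliminated
  n5 stuck-at-0: n1=1, n2=1, n3=0, n4=0, n5=0 [stuck-at-0] → 0 — matches
  n1 stuck-at-0: n1=0 [stuck-at-0], n2=1, n3=1, n4=0, n5=1 → 1 — eliminated
Only n5 stuck-at-0 reproduces the observed 0.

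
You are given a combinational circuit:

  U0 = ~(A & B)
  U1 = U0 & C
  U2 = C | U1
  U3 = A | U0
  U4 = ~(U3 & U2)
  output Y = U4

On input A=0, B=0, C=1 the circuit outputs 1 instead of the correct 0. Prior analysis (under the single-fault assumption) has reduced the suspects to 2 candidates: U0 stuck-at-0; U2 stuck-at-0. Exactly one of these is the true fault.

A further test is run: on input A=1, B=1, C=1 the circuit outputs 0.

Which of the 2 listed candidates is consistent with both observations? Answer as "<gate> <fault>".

Evaluate each candidate on input A=1, B=1, C=1:
  U0 stuck-at-0: U0=0 [stuck-at-0], U1=0, U2=1, U3=1, U4=0 → 0 — matches
  U2 stuck-at-0: U0=0, U1=0, U2=0 [stuck-at-0], U3=1, U4=1 → 1 — eliminated
Only U0 stuck-at-0 reproduces the observed 0.

U0 stuck-at-0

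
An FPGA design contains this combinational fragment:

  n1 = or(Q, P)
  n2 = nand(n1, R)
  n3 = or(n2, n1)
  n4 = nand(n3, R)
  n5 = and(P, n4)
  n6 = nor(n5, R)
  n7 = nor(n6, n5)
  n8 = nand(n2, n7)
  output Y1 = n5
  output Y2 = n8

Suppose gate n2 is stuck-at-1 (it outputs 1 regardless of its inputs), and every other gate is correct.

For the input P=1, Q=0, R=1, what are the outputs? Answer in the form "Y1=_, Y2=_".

Propagate with n2 forced: n1=1, n2=1 [stuck-at-1], n3=1, n4=0, n5=0, n6=0, n7=1, n8=0.
So the outputs are Y1=0, Y2=0. (Without the fault they would be Y1=0, Y2=1.)

Y1=0, Y2=0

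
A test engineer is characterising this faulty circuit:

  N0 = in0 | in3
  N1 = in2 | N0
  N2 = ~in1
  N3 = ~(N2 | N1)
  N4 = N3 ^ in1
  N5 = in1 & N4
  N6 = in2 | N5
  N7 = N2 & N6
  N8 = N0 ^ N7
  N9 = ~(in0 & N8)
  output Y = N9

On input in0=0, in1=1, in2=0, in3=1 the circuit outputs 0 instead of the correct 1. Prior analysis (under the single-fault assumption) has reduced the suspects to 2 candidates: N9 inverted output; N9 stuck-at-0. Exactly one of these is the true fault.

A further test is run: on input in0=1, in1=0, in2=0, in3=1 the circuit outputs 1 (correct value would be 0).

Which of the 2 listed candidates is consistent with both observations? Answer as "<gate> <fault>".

Evaluate each candidate on input in0=1, in1=0, in2=0, in3=1:
  N9 inverted output: N0=1, N1=1, N2=1, N3=0, N4=0, N5=0, N6=0, N7=0, N8=1, N9=1 [inverted output] → 1 — matches
  N9 stuck-at-0: N0=1, N1=1, N2=1, N3=0, N4=0, N5=0, N6=0, N7=0, N8=1, N9=0 [stuck-at-0] → 0 — eliminated
Only N9 inverted output reproduces the observed 1.

N9 inverted output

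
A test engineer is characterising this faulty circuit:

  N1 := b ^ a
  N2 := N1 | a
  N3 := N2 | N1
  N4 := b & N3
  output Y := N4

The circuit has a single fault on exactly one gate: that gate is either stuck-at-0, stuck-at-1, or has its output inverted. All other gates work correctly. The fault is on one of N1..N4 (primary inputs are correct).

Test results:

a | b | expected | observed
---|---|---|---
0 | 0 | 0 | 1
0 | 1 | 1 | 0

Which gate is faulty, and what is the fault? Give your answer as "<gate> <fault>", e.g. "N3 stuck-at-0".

Fault-free values for test 1 (a=0, b=0): N1=0, N2=0, N3=0, N4=0, giving Y=0. Observed 1.
Test 1: faults giving observed 1 are {N4 stuck-at-1, N4 inverted output}.
Test 2 (a=0, b=1): fault-free N1=1, N2=1, N3=1, N4=1 → 1; observed 0. Eliminates N4 stuck-at-1.
Only N4 inverted output is consistent with every test.

N4 inverted output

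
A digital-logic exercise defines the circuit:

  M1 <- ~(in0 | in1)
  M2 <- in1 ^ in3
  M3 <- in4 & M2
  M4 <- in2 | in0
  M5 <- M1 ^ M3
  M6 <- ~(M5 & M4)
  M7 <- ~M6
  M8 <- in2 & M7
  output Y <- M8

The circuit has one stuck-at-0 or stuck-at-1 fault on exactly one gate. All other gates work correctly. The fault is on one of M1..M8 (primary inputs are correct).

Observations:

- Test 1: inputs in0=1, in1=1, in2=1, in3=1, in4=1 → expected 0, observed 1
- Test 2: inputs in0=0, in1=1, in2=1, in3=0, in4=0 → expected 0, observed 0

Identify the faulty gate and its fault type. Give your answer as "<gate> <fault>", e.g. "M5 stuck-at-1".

M2 stuck-at-1

Fault-free values for test 1 (in0=1, in1=1, in2=1, in3=1, in4=1): M1=0, M2=0, M3=0, M4=1, M5=0, M6=1, M7=0, M8=0, giving Y=0. Observed 1.
Test 1: faults giving observed 1 are {M1 stuck-at-1, M2 stuck-at-1, M3 stuck-at-1, M5 stuck-at-1, M6 stuck-at-0, M7 stuck-at-1, M8 stuck-at-1}.
Test 2 (in0=0, in1=1, in2=1, in3=0, in4=0): fault-free M1=0, M2=1, M3=0, M4=1, M5=0, M6=1, M7=0, M8=0 → 0; observed 0. Eliminates M1 stuck-at-1, M3 stuck-at-1, M5 stuck-at-1, M6 stuck-at-0, M7 stuck-at-1, M8 stuck-at-1.
Only M2 stuck-at-1 is consistent with every test.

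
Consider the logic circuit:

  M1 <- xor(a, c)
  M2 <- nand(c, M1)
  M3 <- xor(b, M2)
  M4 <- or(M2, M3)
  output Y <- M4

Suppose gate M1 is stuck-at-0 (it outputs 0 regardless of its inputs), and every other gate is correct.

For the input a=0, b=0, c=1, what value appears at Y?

1

Propagate with M1 forced: M1=0 [stuck-at-0], M2=1, M3=1, M4=1.
So Y = 1. (Without the fault it would be 0.)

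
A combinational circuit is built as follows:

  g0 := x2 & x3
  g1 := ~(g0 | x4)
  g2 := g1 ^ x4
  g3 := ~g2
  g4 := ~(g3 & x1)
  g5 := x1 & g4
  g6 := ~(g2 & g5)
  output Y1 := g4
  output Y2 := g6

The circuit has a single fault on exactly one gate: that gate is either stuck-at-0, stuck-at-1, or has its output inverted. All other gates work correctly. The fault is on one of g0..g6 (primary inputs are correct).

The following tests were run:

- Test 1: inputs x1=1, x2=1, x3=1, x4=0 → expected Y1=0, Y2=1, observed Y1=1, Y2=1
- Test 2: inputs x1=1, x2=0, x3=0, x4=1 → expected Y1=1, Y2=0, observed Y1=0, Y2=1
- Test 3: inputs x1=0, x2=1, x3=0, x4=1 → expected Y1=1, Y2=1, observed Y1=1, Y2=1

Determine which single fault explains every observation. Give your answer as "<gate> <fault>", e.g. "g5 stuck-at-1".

Fault-free values for test 1 (x1=1, x2=1, x3=1, x4=0): g0=1, g1=0, g2=0, g3=1, g4=0, g5=0, g6=1, giving Y1=0, Y2=1. Observed Y1=1, Y2=1.
Test 1: faults giving observed Y1=1, Y2=1 are {g3 stuck-at-0, g3 inverted output, g4 stuck-at-1, g4 inverted output}.
Test 2 (x1=1, x2=0, x3=0, x4=1): fault-free g0=0, g1=0, g2=1, g3=0, g4=1, g5=1, g6=0 → Y1=1, Y2=0; observed Y1=0, Y2=1. Eliminates g3 stuck-at-0, g4 stuck-at-1.
Test 3 (x1=0, x2=1, x3=0, x4=1): fault-free g0=0, g1=0, g2=1, g3=0, g4=1, g5=0, g6=1 → Y1=1, Y2=1; observed Y1=1, Y2=1. Eliminates g4 inverted output.
Only g3 inverted output is consistent with every test.

g3 inverted output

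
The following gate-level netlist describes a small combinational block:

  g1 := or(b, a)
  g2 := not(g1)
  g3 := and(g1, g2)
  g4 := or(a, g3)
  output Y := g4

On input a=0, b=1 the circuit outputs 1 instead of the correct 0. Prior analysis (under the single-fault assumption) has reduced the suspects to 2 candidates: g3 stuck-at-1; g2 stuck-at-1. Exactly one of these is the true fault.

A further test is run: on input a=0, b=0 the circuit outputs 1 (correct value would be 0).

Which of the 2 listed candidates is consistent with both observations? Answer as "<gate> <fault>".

Evaluate each candidate on input a=0, b=0:
  g3 stuck-at-1: g1=0, g2=1, g3=1 [stuck-at-1], g4=1 → 1 — matches
  g2 stuck-at-1: g1=0, g2=1 [stuck-at-1], g3=0, g4=0 → 0 — eliminated
Only g3 stuck-at-1 reproduces the observed 1.

g3 stuck-at-1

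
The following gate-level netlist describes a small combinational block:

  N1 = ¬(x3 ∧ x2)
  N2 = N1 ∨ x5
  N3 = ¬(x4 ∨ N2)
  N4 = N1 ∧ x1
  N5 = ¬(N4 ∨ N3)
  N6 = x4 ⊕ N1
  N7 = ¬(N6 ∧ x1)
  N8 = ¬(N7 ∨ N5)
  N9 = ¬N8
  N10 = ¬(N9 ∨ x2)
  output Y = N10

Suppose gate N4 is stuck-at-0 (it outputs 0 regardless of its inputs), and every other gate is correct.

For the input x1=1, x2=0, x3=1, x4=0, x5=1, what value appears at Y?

Propagate with N4 forced: N1=1, N2=1, N3=0, N4=0 [stuck-at-0], N5=1, N6=1, N7=0, N8=0, N9=1, N10=0.
So Y = 0. (Without the fault it would be 1.)

0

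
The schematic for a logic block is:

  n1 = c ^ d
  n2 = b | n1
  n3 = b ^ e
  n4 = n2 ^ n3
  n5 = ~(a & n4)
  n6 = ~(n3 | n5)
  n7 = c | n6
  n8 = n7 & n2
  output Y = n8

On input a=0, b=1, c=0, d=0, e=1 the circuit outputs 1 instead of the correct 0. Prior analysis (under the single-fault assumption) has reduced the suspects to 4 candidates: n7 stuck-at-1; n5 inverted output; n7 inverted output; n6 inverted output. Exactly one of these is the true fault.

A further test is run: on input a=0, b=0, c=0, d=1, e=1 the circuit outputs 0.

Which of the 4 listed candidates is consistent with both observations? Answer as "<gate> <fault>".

Evaluate each candidate on input a=0, b=0, c=0, d=1, e=1:
  n7 stuck-at-1: n1=1, n2=1, n3=1, n4=0, n5=1, n6=0, n7=1 [stuck-at-1], n8=1 → 1 — eliminated
  n5 inverted output: n1=1, n2=1, n3=1, n4=0, n5=0 [inverted output], n6=0, n7=0, n8=0 → 0 — matches
  n7 inverted output: n1=1, n2=1, n3=1, n4=0, n5=1, n6=0, n7=1 [inverted output], n8=1 → 1 — eliminated
  n6 inverted output: n1=1, n2=1, n3=1, n4=0, n5=1, n6=1 [inverted output], n7=1, n8=1 → 1 — eliminated
Only n5 inverted output reproduces the observed 0.

n5 inverted output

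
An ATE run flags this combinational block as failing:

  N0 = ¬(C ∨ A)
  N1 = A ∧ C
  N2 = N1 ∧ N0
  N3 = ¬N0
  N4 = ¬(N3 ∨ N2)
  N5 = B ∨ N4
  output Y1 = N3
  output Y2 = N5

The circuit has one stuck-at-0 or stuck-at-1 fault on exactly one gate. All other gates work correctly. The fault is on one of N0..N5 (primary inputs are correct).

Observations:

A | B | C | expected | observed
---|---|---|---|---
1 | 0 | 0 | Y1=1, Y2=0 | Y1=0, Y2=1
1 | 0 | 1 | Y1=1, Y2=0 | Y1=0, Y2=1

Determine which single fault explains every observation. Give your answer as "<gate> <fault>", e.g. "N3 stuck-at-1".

Fault-free values for test 1 (A=1, B=0, C=0): N0=0, N1=0, N2=0, N3=1, N4=0, N5=0, giving Y1=1, Y2=0. Observed Y1=0, Y2=1.
Test 1: faults giving observed Y1=0, Y2=1 are {N0 stuck-at-1, N3 stuck-at-0}.
Test 2 (A=1, B=0, C=1): fault-free N0=0, N1=1, N2=0, N3=1, N4=0, N5=0 → Y1=1, Y2=0; observed Y1=0, Y2=1. Eliminates N0 stuck-at-1.
Only N3 stuck-at-0 is consistent with every test.

N3 stuck-at-0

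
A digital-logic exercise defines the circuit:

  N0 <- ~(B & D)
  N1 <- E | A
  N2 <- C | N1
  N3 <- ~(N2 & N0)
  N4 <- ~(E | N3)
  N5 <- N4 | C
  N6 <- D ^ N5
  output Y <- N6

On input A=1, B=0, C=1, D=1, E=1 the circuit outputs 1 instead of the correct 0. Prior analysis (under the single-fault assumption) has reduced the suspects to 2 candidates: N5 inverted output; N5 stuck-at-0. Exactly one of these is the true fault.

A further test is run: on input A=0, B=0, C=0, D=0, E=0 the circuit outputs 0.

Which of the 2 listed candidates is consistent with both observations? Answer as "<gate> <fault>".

N5 stuck-at-0

Evaluate each candidate on input A=0, B=0, C=0, D=0, E=0:
  N5 inverted output: N0=1, N1=0, N2=0, N3=1, N4=0, N5=1 [inverted output], N6=1 → 1 — eliminated
  N5 stuck-at-0: N0=1, N1=0, N2=0, N3=1, N4=0, N5=0 [stuck-at-0], N6=0 → 0 — matches
Only N5 stuck-at-0 reproduces the observed 0.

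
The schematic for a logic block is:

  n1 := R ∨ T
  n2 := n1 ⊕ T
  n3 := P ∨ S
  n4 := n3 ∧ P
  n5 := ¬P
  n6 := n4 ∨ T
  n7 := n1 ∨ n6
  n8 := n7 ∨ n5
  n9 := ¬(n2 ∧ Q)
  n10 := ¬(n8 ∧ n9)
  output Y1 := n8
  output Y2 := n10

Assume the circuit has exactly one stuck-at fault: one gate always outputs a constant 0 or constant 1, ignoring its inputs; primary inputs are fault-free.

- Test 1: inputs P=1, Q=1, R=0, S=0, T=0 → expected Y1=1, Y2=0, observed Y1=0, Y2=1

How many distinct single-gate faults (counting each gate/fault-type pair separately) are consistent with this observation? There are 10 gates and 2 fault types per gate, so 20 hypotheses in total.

Fault-free: n1=0, n2=0, n3=1, n4=1, n5=0, n6=1, n7=1, n8=1, n9=1, n10=0 → Y1=1, Y2=0. Observed Y1=0, Y2=1.
  n1: none of the 2 fault types match ✗
  n2: none of the 2 fault types match ✗
  n3: stuck-at-0 ✓; others ✗
  n4: stuck-at-0 ✓; others ✗
  n5: none of the 2 fault types match ✗
  n6: stuck-at-0 ✓; others ✗
  n7: stuck-at-0 ✓; others ✗
  n8: stuck-at-0 ✓; others ✗
  n9: none of the 2 fault types match ✗
  n10: none of the 2 fault types match ✗
Consistent faults: {n3 stuck-at-0, n4 stuck-at-0, n6 stuck-at-0, n7 stuck-at-0, n8 stuck-at-0} — 5 in all.

5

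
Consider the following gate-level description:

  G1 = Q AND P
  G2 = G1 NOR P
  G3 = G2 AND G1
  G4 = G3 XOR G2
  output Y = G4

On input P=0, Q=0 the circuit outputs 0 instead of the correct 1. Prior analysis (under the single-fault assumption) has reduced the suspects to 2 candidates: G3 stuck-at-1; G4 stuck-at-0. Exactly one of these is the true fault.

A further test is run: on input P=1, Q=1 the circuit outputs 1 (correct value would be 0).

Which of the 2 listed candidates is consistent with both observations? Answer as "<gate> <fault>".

G3 stuck-at-1

Evaluate each candidate on input P=1, Q=1:
  G3 stuck-at-1: G1=1, G2=0, G3=1 [stuck-at-1], G4=1 → 1 — matches
  G4 stuck-at-0: G1=1, G2=0, G3=0, G4=0 [stuck-at-0] → 0 — eliminated
Only G3 stuck-at-1 reproduces the observed 1.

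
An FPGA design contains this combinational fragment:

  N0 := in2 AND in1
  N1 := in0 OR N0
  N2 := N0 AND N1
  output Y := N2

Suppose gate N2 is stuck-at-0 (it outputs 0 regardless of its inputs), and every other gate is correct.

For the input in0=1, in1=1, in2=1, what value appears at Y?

0

Propagate with N2 forced: N0=1, N1=1, N2=0 [stuck-at-0].
So Y = 0. (Without the fault it would be 1.)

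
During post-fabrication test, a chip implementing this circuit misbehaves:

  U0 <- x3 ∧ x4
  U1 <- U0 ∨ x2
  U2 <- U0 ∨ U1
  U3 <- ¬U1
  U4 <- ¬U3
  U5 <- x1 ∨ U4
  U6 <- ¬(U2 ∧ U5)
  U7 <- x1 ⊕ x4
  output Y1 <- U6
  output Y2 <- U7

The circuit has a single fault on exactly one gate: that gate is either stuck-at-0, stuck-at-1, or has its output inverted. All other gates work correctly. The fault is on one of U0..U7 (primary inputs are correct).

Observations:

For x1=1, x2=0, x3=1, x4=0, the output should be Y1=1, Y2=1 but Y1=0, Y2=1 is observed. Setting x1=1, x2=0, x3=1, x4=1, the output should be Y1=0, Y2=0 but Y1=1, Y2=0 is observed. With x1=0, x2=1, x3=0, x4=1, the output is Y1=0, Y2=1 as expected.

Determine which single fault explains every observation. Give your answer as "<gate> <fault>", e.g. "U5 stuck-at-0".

Fault-free values for test 1 (x1=1, x2=0, x3=1, x4=0): U0=0, U1=0, U2=0, U3=1, U4=0, U5=1, U6=1, U7=1, giving Y1=1, Y2=1. Observed Y1=0, Y2=1.
Test 1: faults giving observed Y1=0, Y2=1 are {U0 stuck-at-1, U0 inverted output, U1 stuck-at-1, U1 inverted output, U2 stuck-at-1, U2 inverted output, U6 stuck-at-0, U6 inverted output}.
Test 2 (x1=1, x2=0, x3=1, x4=1): fault-free U0=1, U1=1, U2=1, U3=0, U4=1, U5=1, U6=0, U7=0 → Y1=0, Y2=0; observed Y1=1, Y2=0. Eliminates U0 stuck-at-1, U1 stuck-at-1, U1 inverted output, U2 stuck-at-1, U6 stuck-at-0.
Test 3 (x1=0, x2=1, x3=0, x4=1): fault-free U0=0, U1=1, U2=1, U3=0, U4=1, U5=1, U6=0, U7=1 → Y1=0, Y2=1; observed Y1=0, Y2=1. Eliminates U2 inverted output, U6 inverted output.
Only U0 inverted output is consistent with every test.

U0 inverted output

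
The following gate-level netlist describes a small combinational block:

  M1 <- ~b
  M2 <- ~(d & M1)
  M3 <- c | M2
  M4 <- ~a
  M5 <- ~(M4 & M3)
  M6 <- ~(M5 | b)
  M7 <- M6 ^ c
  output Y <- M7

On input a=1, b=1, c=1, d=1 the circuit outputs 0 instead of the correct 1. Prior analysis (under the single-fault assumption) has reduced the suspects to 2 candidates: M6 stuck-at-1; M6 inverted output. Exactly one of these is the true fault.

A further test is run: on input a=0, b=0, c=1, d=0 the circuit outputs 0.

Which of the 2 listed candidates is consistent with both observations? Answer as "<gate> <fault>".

M6 stuck-at-1

Evaluate each candidate on input a=0, b=0, c=1, d=0:
  M6 stuck-at-1: M1=1, M2=1, M3=1, M4=1, M5=0, M6=1 [stuck-at-1], M7=0 → 0 — matches
  M6 inverted output: M1=1, M2=1, M3=1, M4=1, M5=0, M6=0 [inverted output], M7=1 → 1 — eliminated
Only M6 stuck-at-1 reproduces the observed 0.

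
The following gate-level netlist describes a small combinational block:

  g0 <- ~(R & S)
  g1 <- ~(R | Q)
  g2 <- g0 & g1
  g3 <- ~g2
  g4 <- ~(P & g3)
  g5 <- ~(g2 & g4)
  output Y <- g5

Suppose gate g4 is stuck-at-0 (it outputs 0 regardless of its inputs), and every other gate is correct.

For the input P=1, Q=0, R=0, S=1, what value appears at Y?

1

Propagate with g4 forced: g0=1, g1=1, g2=1, g3=0, g4=0 [stuck-at-0], g5=1.
So Y = 1. (Without the fault it would be 0.)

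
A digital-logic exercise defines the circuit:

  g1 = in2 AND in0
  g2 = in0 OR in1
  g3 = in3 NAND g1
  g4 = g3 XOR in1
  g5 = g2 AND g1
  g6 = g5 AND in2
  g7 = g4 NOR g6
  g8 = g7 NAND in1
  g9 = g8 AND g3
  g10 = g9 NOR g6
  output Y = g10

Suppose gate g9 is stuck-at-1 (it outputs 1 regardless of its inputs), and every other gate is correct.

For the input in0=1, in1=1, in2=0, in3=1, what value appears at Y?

0

Propagate with g9 forced: g1=0, g2=1, g3=1, g4=0, g5=0, g6=0, g7=1, g8=0, g9=1 [stuck-at-1], g10=0.
So Y = 0. (Without the fault it would be 1.)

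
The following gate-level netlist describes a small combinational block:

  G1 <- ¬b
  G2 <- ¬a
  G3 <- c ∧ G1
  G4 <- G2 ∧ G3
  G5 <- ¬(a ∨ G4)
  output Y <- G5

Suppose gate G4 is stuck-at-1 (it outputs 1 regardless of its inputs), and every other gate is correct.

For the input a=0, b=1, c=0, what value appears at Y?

0

Propagate with G4 forced: G1=0, G2=1, G3=0, G4=1 [stuck-at-1], G5=0.
So Y = 0. (Without the fault it would be 1.)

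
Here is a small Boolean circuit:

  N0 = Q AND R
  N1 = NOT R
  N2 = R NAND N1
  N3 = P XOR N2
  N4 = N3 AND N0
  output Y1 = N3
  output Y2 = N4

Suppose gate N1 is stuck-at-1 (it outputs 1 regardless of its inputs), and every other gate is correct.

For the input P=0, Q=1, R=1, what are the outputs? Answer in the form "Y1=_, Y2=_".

Propagate with N1 forced: N0=1, N1=1 [stuck-at-1], N2=0, N3=0, N4=0.
So the outputs are Y1=0, Y2=0. (Without the fault they would be Y1=1, Y2=1.)

Y1=0, Y2=0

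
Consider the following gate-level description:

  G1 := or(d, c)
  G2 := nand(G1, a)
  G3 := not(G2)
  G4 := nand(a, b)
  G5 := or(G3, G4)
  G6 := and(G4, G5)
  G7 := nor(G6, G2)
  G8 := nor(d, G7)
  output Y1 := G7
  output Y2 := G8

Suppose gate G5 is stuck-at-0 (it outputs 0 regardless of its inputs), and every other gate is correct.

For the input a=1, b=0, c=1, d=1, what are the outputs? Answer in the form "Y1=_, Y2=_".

Propagate with G5 forced: G1=1, G2=0, G3=1, G4=1, G5=0 [stuck-at-0], G6=0, G7=1, G8=0.
So the outputs are Y1=1, Y2=0. (Without the fault they would be Y1=0, Y2=0.)

Y1=1, Y2=0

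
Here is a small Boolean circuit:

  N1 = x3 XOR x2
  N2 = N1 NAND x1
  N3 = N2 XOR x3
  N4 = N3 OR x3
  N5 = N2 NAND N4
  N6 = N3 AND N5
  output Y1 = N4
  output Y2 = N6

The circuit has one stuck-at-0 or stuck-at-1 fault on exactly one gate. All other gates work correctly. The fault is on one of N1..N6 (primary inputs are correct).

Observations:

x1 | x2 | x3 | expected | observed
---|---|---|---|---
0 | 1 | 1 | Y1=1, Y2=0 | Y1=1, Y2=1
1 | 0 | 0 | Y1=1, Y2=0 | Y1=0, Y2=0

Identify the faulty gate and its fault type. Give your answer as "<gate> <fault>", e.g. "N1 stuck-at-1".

Fault-free values for test 1 (x1=0, x2=1, x3=1): N1=0, N2=1, N3=0, N4=1, N5=0, N6=0, giving Y1=1, Y2=0. Observed Y1=1, Y2=1.
Test 1: faults giving observed Y1=1, Y2=1 are {N2 stuck-at-0, N6 stuck-at-1}.
Test 2 (x1=1, x2=0, x3=0): fault-free N1=0, N2=1, N3=1, N4=1, N5=0, N6=0 → Y1=1, Y2=0; observed Y1=0, Y2=0. Eliminates N6 stuck-at-1.
Only N2 stuck-at-0 is consistent with every test.

N2 stuck-at-0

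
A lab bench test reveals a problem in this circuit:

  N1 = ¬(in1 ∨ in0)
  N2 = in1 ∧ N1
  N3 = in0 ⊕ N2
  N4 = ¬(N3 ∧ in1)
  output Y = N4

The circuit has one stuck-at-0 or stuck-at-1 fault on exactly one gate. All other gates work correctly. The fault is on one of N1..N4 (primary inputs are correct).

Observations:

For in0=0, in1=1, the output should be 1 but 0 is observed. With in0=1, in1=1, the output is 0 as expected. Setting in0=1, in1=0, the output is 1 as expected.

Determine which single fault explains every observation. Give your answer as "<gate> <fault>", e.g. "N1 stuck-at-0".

Fault-free values for test 1 (in0=0, in1=1): N1=0, N2=0, N3=0, N4=1, giving Y=1. Observed 0.
Test 1: faults giving observed 0 are {N1 stuck-at-1, N2 stuck-at-1, N3 stuck-at-1, N4 stuck-at-0}.
Test 2 (in0=1, in1=1): fault-free N1=0, N2=0, N3=1, N4=0 → 0; observed 0. Eliminates N1 stuck-at-1, N2 stuck-at-1.
Test 3 (in0=1, in1=0): fault-free N1=0, N2=0, N3=1, N4=1 → 1; observed 1. Eliminates N4 stuck-at-0.
Only N3 stuck-at-1 is consistent with every test.

N3 stuck-at-1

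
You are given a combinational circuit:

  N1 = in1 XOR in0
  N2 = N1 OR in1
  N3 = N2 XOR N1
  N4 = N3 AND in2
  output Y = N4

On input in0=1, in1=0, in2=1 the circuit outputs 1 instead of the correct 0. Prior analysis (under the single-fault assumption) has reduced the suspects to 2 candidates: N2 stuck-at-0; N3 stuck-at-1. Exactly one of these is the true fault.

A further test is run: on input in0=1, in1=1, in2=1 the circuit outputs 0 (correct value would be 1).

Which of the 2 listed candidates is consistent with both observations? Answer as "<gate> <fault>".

N2 stuck-at-0

Evaluate each candidate on input in0=1, in1=1, in2=1:
  N2 stuck-at-0: N1=0, N2=0 [stuck-at-0], N3=0, N4=0 → 0 — matches
  N3 stuck-at-1: N1=0, N2=1, N3=1 [stuck-at-1], N4=1 → 1 — eliminated
Only N2 stuck-at-0 reproduces the observed 0.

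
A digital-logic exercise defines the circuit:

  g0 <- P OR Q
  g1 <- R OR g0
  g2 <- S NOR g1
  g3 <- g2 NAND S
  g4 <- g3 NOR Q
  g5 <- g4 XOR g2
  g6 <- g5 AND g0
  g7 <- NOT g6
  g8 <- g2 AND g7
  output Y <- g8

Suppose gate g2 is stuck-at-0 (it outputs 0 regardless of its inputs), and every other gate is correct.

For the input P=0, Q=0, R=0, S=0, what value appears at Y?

Propagate with g2 forced: g0=0, g1=0, g2=0 [stuck-at-0], g3=1, g4=0, g5=0, g6=0, g7=1, g8=0.
So Y = 0. (Without the fault it would be 1.)

0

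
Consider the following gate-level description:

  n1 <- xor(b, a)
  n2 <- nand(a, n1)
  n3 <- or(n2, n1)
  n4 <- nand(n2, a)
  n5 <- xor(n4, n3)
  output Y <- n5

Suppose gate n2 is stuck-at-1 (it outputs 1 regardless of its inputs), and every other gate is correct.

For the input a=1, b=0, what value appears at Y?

1

Propagate with n2 forced: n1=1, n2=1 [stuck-at-1], n3=1, n4=0, n5=1.
So Y = 1. (Without the fault it would be 0.)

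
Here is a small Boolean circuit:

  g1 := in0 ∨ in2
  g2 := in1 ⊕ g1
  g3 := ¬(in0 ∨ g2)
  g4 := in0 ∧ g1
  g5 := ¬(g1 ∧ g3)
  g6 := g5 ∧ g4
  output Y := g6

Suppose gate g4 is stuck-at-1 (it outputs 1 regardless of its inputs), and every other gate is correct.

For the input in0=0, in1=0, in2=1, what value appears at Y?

1

Propagate with g4 forced: g1=1, g2=1, g3=0, g4=1 [stuck-at-1], g5=1, g6=1.
So Y = 1. (Without the fault it would be 0.)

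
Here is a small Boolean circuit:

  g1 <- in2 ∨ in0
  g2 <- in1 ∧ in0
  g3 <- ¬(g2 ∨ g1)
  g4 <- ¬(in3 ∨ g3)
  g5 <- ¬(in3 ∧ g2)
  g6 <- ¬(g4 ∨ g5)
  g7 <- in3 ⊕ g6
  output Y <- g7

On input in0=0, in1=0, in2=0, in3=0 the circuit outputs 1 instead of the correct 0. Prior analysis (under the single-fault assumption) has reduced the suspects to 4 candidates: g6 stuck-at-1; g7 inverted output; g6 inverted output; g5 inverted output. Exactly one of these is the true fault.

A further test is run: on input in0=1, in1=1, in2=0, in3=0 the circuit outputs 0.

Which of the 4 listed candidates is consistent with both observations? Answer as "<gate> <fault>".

g5 inverted output

Evaluate each candidate on input in0=1, in1=1, in2=0, in3=0:
  g6 stuck-at-1: g1=1, g2=1, g3=0, g4=1, g5=1, g6=1 [stuck-at-1], g7=1 → 1 — eliminated
  g7 inverted output: g1=1, g2=1, g3=0, g4=1, g5=1, g6=0, g7=1 [inverted output] → 1 — eliminated
  g6 inverted output: g1=1, g2=1, g3=0, g4=1, g5=1, g6=1 [inverted output], g7=1 → 1 — eliminated
  g5 inverted output: g1=1, g2=1, g3=0, g4=1, g5=0 [inverted output], g6=0, g7=0 → 0 — matches
Only g5 inverted output reproduces the observed 0.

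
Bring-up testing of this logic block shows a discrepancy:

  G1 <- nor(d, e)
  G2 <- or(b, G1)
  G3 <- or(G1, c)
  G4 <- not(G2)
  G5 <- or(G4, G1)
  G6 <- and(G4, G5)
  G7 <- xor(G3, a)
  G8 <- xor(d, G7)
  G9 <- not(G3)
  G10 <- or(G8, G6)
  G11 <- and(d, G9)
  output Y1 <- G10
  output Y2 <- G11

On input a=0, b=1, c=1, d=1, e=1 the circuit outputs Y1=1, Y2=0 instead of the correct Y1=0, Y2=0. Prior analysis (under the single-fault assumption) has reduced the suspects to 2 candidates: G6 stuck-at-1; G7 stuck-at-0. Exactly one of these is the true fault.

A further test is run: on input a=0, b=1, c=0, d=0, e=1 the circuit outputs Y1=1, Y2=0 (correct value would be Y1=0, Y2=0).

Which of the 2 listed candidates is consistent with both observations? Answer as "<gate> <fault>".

G6 stuck-at-1

Evaluate each candidate on input a=0, b=1, c=0, d=0, e=1:
  G6 stuck-at-1: G1=0, G2=1, G3=0, G4=0, G5=0, G6=1 [stuck-at-1], G7=0, G8=0, G9=1, G10=1, G11=0 → Y1=1, Y2=0 — matches
  G7 stuck-at-0: G1=0, G2=1, G3=0, G4=0, G5=0, G6=0, G7=0 [stuck-at-0], G8=0, G9=1, G10=0, G11=0 → Y1=0, Y2=0 — eliminated
Only G6 stuck-at-1 reproduces the observed Y1=1, Y2=0.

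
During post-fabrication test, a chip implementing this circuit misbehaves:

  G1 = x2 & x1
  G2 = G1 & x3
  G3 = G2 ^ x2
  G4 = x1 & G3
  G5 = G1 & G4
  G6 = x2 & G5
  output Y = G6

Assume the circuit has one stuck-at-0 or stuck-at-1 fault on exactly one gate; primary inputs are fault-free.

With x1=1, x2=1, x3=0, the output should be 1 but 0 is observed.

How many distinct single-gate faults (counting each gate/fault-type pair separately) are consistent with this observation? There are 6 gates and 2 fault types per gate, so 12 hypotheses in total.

6

Fault-free: G1=1, G2=0, G3=1, G4=1, G5=1, G6=1 → 1. Observed 0.
  G1 stuck-at-0: output 0 ✓
  G1 stuck-at-1: output 1 ✗
  G2 stuck-at-0: output 1 ✗
  G2 stuck-at-1: output 0 ✓
  G3 stuck-at-0: output 0 ✓
  G3 stuck-at-1: output 1 ✗
  G4 stuck-at-0: output 0 ✓
  G4 stuck-at-1: output 1 ✗
  G5 stuck-at-0: output 0 ✓
  G5 stuck-at-1: output 1 ✗
  G6 stuck-at-0: output 0 ✓
  G6 stuck-at-1: output 1 ✗
Consistent faults: {G1 stuck-at-0, G2 stuck-at-1, G3 stuck-at-0, G4 stuck-at-0, G5 stuck-at-0, G6 stuck-at-0} — 6 in all.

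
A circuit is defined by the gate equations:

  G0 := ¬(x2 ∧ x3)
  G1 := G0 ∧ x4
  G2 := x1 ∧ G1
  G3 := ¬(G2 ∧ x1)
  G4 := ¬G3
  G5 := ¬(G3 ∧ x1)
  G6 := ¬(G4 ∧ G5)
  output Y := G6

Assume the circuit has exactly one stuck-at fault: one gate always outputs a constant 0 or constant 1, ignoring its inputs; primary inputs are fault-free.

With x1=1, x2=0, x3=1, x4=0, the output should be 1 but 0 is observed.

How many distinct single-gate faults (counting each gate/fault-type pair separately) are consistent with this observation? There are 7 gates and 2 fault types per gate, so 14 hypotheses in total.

4

Fault-free: G0=1, G1=0, G2=0, G3=1, G4=0, G5=0, G6=1 → 1. Observed 0.
  G0 stuck-at-0: output 1 ✗
  G0 stuck-at-1: output 1 ✗
  G1 stuck-at-0: output 1 ✗
  G1 stuck-at-1: output 0 ✓
  G2 stuck-at-0: output 1 ✗
  G2 stuck-at-1: output 0 ✓
  G3 stuck-at-0: output 0 ✓
  G3 stuck-at-1: output 1 ✗
  G4 stuck-at-0: output 1 ✗
  G4 stuck-at-1: output 1 ✗
  G5 stuck-at-0: output 1 ✗
  G5 stuck-at-1: output 1 ✗
  G6 stuck-at-0: output 0 ✓
  G6 stuck-at-1: output 1 ✗
Consistent faults: {G1 stuck-at-1, G2 stuck-at-1, G3 stuck-at-0, G6 stuck-at-0} — 4 in all.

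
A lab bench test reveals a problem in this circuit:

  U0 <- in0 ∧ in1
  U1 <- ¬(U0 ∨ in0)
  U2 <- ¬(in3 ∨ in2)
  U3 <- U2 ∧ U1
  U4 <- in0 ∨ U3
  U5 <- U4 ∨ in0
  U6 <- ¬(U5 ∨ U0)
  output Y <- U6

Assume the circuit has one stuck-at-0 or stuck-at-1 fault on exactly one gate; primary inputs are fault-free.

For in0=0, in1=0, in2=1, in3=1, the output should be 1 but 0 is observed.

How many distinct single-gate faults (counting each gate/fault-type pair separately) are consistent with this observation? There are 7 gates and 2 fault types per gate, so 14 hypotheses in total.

6

Fault-free: U0=0, U1=1, U2=0, U3=0, U4=0, U5=0, U6=1 → 1. Observed 0.
  U0 stuck-at-0: output 1 ✗
  U0 stuck-at-1: output 0 ✓
  U1 stuck-at-0: output 1 ✗
  U1 stuck-at-1: output 1 ✗
  U2 stuck-at-0: output 1 ✗
  U2 stuck-at-1: output 0 ✓
  U3 stuck-at-0: output 1 ✗
  U3 stuck-at-1: output 0 ✓
  U4 stuck-at-0: output 1 ✗
  U4 stuck-at-1: output 0 ✓
  U5 stuck-at-0: output 1 ✗
  U5 stuck-at-1: output 0 ✓
  U6 stuck-at-0: output 0 ✓
  U6 stuck-at-1: output 1 ✗
Consistent faults: {U0 stuck-at-1, U2 stuck-at-1, U3 stuck-at-1, U4 stuck-at-1, U5 stuck-at-1, U6 stuck-at-0} — 6 in all.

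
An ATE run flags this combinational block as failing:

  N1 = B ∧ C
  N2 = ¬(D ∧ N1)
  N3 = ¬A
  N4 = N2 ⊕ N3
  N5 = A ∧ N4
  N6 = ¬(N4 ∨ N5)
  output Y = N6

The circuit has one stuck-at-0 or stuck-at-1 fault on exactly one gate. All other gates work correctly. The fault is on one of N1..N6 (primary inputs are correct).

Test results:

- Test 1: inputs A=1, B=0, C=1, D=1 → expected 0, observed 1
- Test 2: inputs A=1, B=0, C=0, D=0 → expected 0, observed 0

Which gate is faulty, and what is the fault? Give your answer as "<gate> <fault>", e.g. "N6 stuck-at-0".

N1 stuck-at-1

Fault-free values for test 1 (A=1, B=0, C=1, D=1): N1=0, N2=1, N3=0, N4=1, N5=1, N6=0, giving Y=0. Observed 1.
Test 1: faults giving observed 1 are {N1 stuck-at-1, N2 stuck-at-0, N3 stuck-at-1, N4 stuck-at-0, N6 stuck-at-1}.
Test 2 (A=1, B=0, C=0, D=0): fault-free N1=0, N2=1, N3=0, N4=1, N5=1, N6=0 → 0; observed 0. Eliminates N2 stuck-at-0, N3 stuck-at-1, N4 stuck-at-0, N6 stuck-at-1.
Only N1 stuck-at-1 is consistent with every test.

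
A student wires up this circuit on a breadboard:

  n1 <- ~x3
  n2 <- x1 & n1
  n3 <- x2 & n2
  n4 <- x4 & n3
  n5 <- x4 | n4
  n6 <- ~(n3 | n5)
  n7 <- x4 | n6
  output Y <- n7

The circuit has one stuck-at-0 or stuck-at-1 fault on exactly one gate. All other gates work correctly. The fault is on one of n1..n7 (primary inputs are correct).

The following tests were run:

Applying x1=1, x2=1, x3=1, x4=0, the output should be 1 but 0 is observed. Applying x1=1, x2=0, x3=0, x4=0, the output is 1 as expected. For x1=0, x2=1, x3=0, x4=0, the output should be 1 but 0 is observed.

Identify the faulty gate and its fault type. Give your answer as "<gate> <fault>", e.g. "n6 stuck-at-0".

n2 stuck-at-1

Fault-free values for test 1 (x1=1, x2=1, x3=1, x4=0): n1=0, n2=0, n3=0, n4=0, n5=0, n6=1, n7=1, giving Y=1. Observed 0.
Test 1: faults giving observed 0 are {n1 stuck-at-1, n2 stuck-at-1, n3 stuck-at-1, n4 stuck-at-1, n5 stuck-at-1, n6 stuck-at-0, n7 stuck-at-0}.
Test 2 (x1=1, x2=0, x3=0, x4=0): fault-free n1=1, n2=1, n3=0, n4=0, n5=0, n6=1, n7=1 → 1; observed 1. Eliminates n3 stuck-at-1, n4 stuck-at-1, n5 stuck-at-1, n6 stuck-at-0, n7 stuck-at-0.
Test 3 (x1=0, x2=1, x3=0, x4=0): fault-free n1=1, n2=0, n3=0, n4=0, n5=0, n6=1, n7=1 → 1; observed 0. Eliminates n1 stuck-at-1.
Only n2 stuck-at-1 is consistent with every test.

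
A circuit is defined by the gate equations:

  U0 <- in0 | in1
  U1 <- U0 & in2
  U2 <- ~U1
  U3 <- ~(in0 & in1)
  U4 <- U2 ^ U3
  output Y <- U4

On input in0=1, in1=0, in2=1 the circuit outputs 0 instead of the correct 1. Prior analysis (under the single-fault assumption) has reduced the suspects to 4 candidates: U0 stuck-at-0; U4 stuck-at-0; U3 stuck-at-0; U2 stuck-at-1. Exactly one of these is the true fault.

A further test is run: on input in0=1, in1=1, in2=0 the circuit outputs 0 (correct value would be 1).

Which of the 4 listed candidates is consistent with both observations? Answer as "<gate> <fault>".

U4 stuck-at-0

Evaluate each candidate on input in0=1, in1=1, in2=0:
  U0 stuck-at-0: U0=0 [stuck-at-0], U1=0, U2=1, U3=0, U4=1 → 1 — eliminated
  U4 stuck-at-0: U0=1, U1=0, U2=1, U3=0, U4=0 [stuck-at-0] → 0 — matches
  U3 stuck-at-0: U0=1, U1=0, U2=1, U3=0 [stuck-at-0], U4=1 → 1 — eliminated
  U2 stuck-at-1: U0=1, U1=0, U2=1 [stuck-at-1], U3=0, U4=1 → 1 — eliminated
Only U4 stuck-at-0 reproduces the observed 0.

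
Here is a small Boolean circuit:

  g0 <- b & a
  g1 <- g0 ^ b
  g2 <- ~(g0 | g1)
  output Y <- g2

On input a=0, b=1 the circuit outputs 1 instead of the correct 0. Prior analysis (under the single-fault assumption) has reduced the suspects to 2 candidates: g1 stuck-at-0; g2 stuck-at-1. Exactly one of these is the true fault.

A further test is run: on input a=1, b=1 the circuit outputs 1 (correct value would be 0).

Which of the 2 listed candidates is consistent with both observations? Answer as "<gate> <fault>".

Evaluate each candidate on input a=1, b=1:
  g1 stuck-at-0: g0=1, g1=0 [stuck-at-0], g2=0 → 0 — eliminated
  g2 stuck-at-1: g0=1, g1=0, g2=1 [stuck-at-1] → 1 — matches
Only g2 stuck-at-1 reproduces the observed 1.

g2 stuck-at-1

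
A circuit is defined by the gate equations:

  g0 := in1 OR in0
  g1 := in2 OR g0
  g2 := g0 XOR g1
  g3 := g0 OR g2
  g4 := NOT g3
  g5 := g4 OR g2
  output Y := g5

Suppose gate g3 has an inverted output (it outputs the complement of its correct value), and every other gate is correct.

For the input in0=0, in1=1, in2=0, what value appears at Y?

1

Propagate with g3 forced: g0=1, g1=1, g2=0, g3=0 [inverted output], g4=1, g5=1.
So Y = 1. (Without the fault it would be 0.)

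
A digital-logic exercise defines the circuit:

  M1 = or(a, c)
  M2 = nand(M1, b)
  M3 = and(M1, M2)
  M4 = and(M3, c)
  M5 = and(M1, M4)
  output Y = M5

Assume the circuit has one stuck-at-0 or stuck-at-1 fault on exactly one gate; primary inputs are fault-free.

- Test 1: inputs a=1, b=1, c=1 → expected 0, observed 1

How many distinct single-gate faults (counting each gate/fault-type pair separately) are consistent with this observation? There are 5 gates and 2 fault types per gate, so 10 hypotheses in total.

4

Fault-free: M1=1, M2=0, M3=0, M4=0, M5=0 → 0. Observed 1.
  M1 stuck-at-0: output 0 ✗
  M1 stuck-at-1: output 0 ✗
  M2 stuck-at-0: output 0 ✗
  M2 stuck-at-1: output 1 ✓
  M3 stuck-at-0: output 0 ✗
  M3 stuck-at-1: output 1 ✓
  M4 stuck-at-0: output 0 ✗
  M4 stuck-at-1: output 1 ✓
  M5 stuck-at-0: output 0 ✗
  M5 stuck-at-1: output 1 ✓
Consistent faults: {M2 stuck-at-1, M3 stuck-at-1, M4 stuck-at-1, M5 stuck-at-1} — 4 in all.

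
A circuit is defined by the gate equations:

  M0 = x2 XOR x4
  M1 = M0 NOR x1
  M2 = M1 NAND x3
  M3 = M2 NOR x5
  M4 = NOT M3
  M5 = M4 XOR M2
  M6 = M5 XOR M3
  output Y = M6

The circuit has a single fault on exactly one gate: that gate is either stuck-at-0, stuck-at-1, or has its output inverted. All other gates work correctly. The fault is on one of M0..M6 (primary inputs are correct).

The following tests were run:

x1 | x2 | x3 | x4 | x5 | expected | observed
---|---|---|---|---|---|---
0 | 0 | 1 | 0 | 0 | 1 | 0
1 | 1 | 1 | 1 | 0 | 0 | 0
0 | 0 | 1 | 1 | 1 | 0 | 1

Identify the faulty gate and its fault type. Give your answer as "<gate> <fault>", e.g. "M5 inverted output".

Fault-free values for test 1 (x1=0, x2=0, x3=1, x4=0, x5=0): M0=0, M1=1, M2=0, M3=1, M4=0, M5=0, M6=1, giving Y=1. Observed 0.
Test 1: faults giving observed 0 are {M0 stuck-at-1, M0 inverted output, M1 stuck-at-0, M1 inverted output, M2 stuck-at-1, M2 inverted output, M4 stuck-at-1, M4 inverted output, M5 stuck-at-1, M5 inverted output, M6 stuck-at-0, M6 inverted output}.
Test 2 (x1=1, x2=1, x3=1, x4=1, x5=0): fault-free M0=0, M1=0, M2=1, M3=0, M4=1, M5=0, M6=0 → 0; observed 0. Eliminates M1 inverted output, M2 inverted output, M4 inverted output, M5 stuck-at-1, M5 inverted output, M6 inverted output.
Test 3 (x1=0, x2=0, x3=1, x4=1, x5=1): fault-free M0=1, M1=0, M2=1, M3=0, M4=1, M5=0, M6=0 → 0; observed 1. Eliminates M0 stuck-at-1, M1 stuck-at-0, M2 stuck-at-1, M4 stuck-at-1, M6 stuck-at-0.
Only M0 inverted output is consistent with every test.

M0 inverted output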